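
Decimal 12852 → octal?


Divide by 8 repeatedly:
12852 ÷ 8 = 1606 remainder 4
1606 ÷ 8 = 200 remainder 6
200 ÷ 8 = 25 remainder 0
25 ÷ 8 = 3 remainder 1
3 ÷ 8 = 0 remainder 3
Reading remainders bottom-up:
= 0o31064


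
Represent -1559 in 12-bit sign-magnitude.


Sign bit: 1 (negative)
Magnitude: 1559 = 11000010111
= 111000010111


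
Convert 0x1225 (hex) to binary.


Each hex digit → 4 binary bits:
  1 = 0001
  2 = 0010
  2 = 0010
  5 = 0101
Concatenate: 0001 0010 0010 0101
= 0001001000100101


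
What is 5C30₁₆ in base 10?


Positional values:
Position 0: 0 × 16^0 = 0 × 1 = 0
Position 1: 3 × 16^1 = 3 × 16 = 48
Position 2: C × 16^2 = 12 × 256 = 3072
Position 3: 5 × 16^3 = 5 × 4096 = 20480
Sum = 0 + 48 + 3072 + 20480
= 23600


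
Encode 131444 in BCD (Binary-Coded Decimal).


Each digit → 4-bit binary:
  1 → 0001
  3 → 0011
  1 → 0001
  4 → 0100
  4 → 0100
  4 → 0100
= 0001 0011 0001 0100 0100 0100


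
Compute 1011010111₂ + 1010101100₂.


Align and add column by column (LSB to MSB, carry propagating):
  01011010111
+ 01010101100
  -----------
  col 0: 1 + 0 + 0 (carry in) = 1 → bit 1, carry out 0
  col 1: 1 + 0 + 0 (carry in) = 1 → bit 1, carry out 0
  col 2: 1 + 1 + 0 (carry in) = 2 → bit 0, carry out 1
  col 3: 0 + 1 + 1 (carry in) = 2 → bit 0, carry out 1
  col 4: 1 + 0 + 1 (carry in) = 2 → bit 0, carry out 1
  col 5: 0 + 1 + 1 (carry in) = 2 → bit 0, carry out 1
  col 6: 1 + 0 + 1 (carry in) = 2 → bit 0, carry out 1
  col 7: 1 + 1 + 1 (carry in) = 3 → bit 1, carry out 1
  col 8: 0 + 0 + 1 (carry in) = 1 → bit 1, carry out 0
  col 9: 1 + 1 + 0 (carry in) = 2 → bit 0, carry out 1
  col 10: 0 + 0 + 1 (carry in) = 1 → bit 1, carry out 0
Reading bits MSB→LSB: 10110000011
Strip leading zeros: 10110000011
= 10110000011


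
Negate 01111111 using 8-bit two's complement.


Original: 01111111
Step 1 - Invert all bits: 10000000
Step 2 - Add 1: 10000000 + 1
= 10000001 (represents -127)


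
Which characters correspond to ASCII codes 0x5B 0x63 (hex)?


Codes (hex): 0x5B 0x63
Per-code ASCII lookup:
  0x5B = 91  (special character) → '['
  0x63 = 99  (range 97-122: lowercase, 99 - 97 = 2) → 'c'
= '[c'


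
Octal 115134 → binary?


Each octal digit → 3 binary bits:
  1 = 001
  1 = 001
  5 = 101
  1 = 001
  3 = 011
  4 = 100
Concatenate: 001 001 101 001 011 100
= 001001101001011100


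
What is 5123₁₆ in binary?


Each hex digit → 4 binary bits:
  5 = 0101
  1 = 0001
  2 = 0010
  3 = 0011
Concatenate: 0101 0001 0010 0011
= 0101000100100011


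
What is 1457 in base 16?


Divide by 16 repeatedly:
1457 ÷ 16 = 91 remainder 1 (1)
91 ÷ 16 = 5 remainder 11 (B)
5 ÷ 16 = 0 remainder 5 (5)
Reading remainders bottom-up:
= 0x5B1


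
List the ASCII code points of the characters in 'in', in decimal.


String: 'in'  (2 characters)
Per-character ASCII lookup:
  'i': lowercase starts at 97: 'i' = 97 + 8 = 105
  'n': lowercase starts at 97: 'n' = 97 + 13 = 110
= 105 110


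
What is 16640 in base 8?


Divide by 8 repeatedly:
16640 ÷ 8 = 2080 remainder 0
2080 ÷ 8 = 260 remainder 0
260 ÷ 8 = 32 remainder 4
32 ÷ 8 = 4 remainder 0
4 ÷ 8 = 0 remainder 4
Reading remainders bottom-up:
= 0o40400


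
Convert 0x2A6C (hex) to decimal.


Positional values:
Position 0: C × 16^0 = 12 × 1 = 12
Position 1: 6 × 16^1 = 6 × 16 = 96
Position 2: A × 16^2 = 10 × 256 = 2560
Position 3: 2 × 16^3 = 2 × 4096 = 8192
Sum = 12 + 96 + 2560 + 8192
= 10860


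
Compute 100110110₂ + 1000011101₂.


Align and add column by column (LSB to MSB, carry propagating):
  00100110110
+ 01000011101
  -----------
  col 0: 0 + 1 + 0 (carry in) = 1 → bit 1, carry out 0
  col 1: 1 + 0 + 0 (carry in) = 1 → bit 1, carry out 0
  col 2: 1 + 1 + 0 (carry in) = 2 → bit 0, carry out 1
  col 3: 0 + 1 + 1 (carry in) = 2 → bit 0, carry out 1
  col 4: 1 + 1 + 1 (carry in) = 3 → bit 1, carry out 1
  col 5: 1 + 0 + 1 (carry in) = 2 → bit 0, carry out 1
  col 6: 0 + 0 + 1 (carry in) = 1 → bit 1, carry out 0
  col 7: 0 + 0 + 0 (carry in) = 0 → bit 0, carry out 0
  col 8: 1 + 0 + 0 (carry in) = 1 → bit 1, carry out 0
  col 9: 0 + 1 + 0 (carry in) = 1 → bit 1, carry out 0
  col 10: 0 + 0 + 0 (carry in) = 0 → bit 0, carry out 0
Reading bits MSB→LSB: 01101010011
Strip leading zeros: 1101010011
= 1101010011


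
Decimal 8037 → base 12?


Divide by 12 repeatedly:
8037 ÷ 12 = 669 remainder 9
669 ÷ 12 = 55 remainder 9
55 ÷ 12 = 4 remainder 7
4 ÷ 12 = 0 remainder 4
Reading remainders bottom-up:
= 4799


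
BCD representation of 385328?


Each digit → 4-bit binary:
  3 → 0011
  8 → 1000
  5 → 0101
  3 → 0011
  2 → 0010
  8 → 1000
= 0011 1000 0101 0011 0010 1000


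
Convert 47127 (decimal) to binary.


Divide by 2 repeatedly:
47127 ÷ 2 = 23563 remainder 1
23563 ÷ 2 = 11781 remainder 1
11781 ÷ 2 = 5890 remainder 1
5890 ÷ 2 = 2945 remainder 0
2945 ÷ 2 = 1472 remainder 1
1472 ÷ 2 = 736 remainder 0
736 ÷ 2 = 368 remainder 0
368 ÷ 2 = 184 remainder 0
184 ÷ 2 = 92 remainder 0
92 ÷ 2 = 46 remainder 0
46 ÷ 2 = 23 remainder 0
23 ÷ 2 = 11 remainder 1
11 ÷ 2 = 5 remainder 1
5 ÷ 2 = 2 remainder 1
2 ÷ 2 = 1 remainder 0
1 ÷ 2 = 0 remainder 1
Reading remainders bottom-up:
= 1011100000010111


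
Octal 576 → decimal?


Positional values:
Position 0: 6 × 8^0 = 6
Position 1: 7 × 8^1 = 56
Position 2: 5 × 8^2 = 320
Sum = 6 + 56 + 320
= 382


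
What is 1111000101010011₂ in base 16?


Group into 4-bit nibbles: 1111000101010011
  1111 = F
  0001 = 1
  0101 = 5
  0011 = 3
= 0xF153


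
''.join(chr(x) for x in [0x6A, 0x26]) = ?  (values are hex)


Codes (hex): 0x6A 0x26
Per-code ASCII lookup:
  0x6A = 106  (range 97-122: lowercase, 106 - 97 = 9) → 'j'
  0x26 = 38  (special character) → '&'
= 'j&'


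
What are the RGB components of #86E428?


Hex: #86E428
R = 86₁₆ = 134
G = E4₁₆ = 228
B = 28₁₆ = 40
= RGB(134, 228, 40)


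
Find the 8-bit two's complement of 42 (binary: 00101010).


Original: 00101010
Step 1 - Invert all bits: 11010101
Step 2 - Add 1: 11010101 + 1
= 11010110 (represents -42)


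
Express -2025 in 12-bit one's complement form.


Original: 011111101001
Invert all bits:
  bit 0: 0 → 1
  bit 1: 1 → 0
  bit 2: 1 → 0
  bit 3: 1 → 0
  bit 4: 1 → 0
  bit 5: 1 → 0
  bit 6: 1 → 0
  bit 7: 0 → 1
  bit 8: 1 → 0
  bit 9: 0 → 1
  bit 10: 0 → 1
  bit 11: 1 → 0
= 100000010110


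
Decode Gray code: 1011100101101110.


Gray code: 1011100101101110
MSB stays the same: 1
Each subsequent bit = prev_binary XOR current_gray:
  B[1] = 1 XOR 0 = 1
  B[2] = 1 XOR 1 = 0
  B[3] = 0 XOR 1 = 1
  B[4] = 1 XOR 1 = 0
  B[5] = 0 XOR 0 = 0
  B[6] = 0 XOR 0 = 0
  B[7] = 0 XOR 1 = 1
  B[8] = 1 XOR 0 = 1
  B[9] = 1 XOR 1 = 0
  B[10] = 0 XOR 1 = 1
  B[11] = 1 XOR 0 = 1
  B[12] = 1 XOR 1 = 0
  B[13] = 0 XOR 1 = 1
  B[14] = 1 XOR 1 = 0
  B[15] = 0 XOR 0 = 0
= 1101000110110100 (53684 decimal)


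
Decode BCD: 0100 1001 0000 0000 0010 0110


Each 4-bit group → digit:
  0100 → 4
  1001 → 9
  0000 → 0
  0000 → 0
  0010 → 2
  0110 → 6
= 490026


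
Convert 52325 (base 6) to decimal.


Positional values (base 6):
  5 × 6^0 = 5 × 1 = 5
  2 × 6^1 = 2 × 6 = 12
  3 × 6^2 = 3 × 36 = 108
  2 × 6^3 = 2 × 216 = 432
  5 × 6^4 = 5 × 1296 = 6480
Sum = 5 + 12 + 108 + 432 + 6480
= 7037


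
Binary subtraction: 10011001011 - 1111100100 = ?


Align and subtract column by column (LSB to MSB, borrowing when needed):
  10011001011
- 01111100100
  -----------
  col 0: (1 - 0 borrow-in) - 0 → 1 - 0 = 1, borrow out 0
  col 1: (1 - 0 borrow-in) - 0 → 1 - 0 = 1, borrow out 0
  col 2: (0 - 0 borrow-in) - 1 → borrow from next column: (0+2) - 1 = 1, borrow out 1
  col 3: (1 - 1 borrow-in) - 0 → 0 - 0 = 0, borrow out 0
  col 4: (0 - 0 borrow-in) - 0 → 0 - 0 = 0, borrow out 0
  col 5: (0 - 0 borrow-in) - 1 → borrow from next column: (0+2) - 1 = 1, borrow out 1
  col 6: (1 - 1 borrow-in) - 1 → borrow from next column: (0+2) - 1 = 1, borrow out 1
  col 7: (1 - 1 borrow-in) - 1 → borrow from next column: (0+2) - 1 = 1, borrow out 1
  col 8: (0 - 1 borrow-in) - 1 → borrow from next column: (-1+2) - 1 = 0, borrow out 1
  col 9: (0 - 1 borrow-in) - 1 → borrow from next column: (-1+2) - 1 = 0, borrow out 1
  col 10: (1 - 1 borrow-in) - 0 → 0 - 0 = 0, borrow out 0
Reading bits MSB→LSB: 00011100111
Strip leading zeros: 11100111
= 11100111


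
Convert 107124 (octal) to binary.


Each octal digit → 3 binary bits:
  1 = 001
  0 = 000
  7 = 111
  1 = 001
  2 = 010
  4 = 100
Concatenate: 001 000 111 001 010 100
= 001000111001010100


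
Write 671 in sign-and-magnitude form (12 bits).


Sign bit: 0 (positive)
Magnitude: 671 = 01010011111
= 001010011111


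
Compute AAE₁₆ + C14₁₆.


Align and add column by column (LSB to MSB, each column mod 16 with carry):
  0AAE
+ 0C14
  ----
  col 0: E(14) + 4(4) + 0 (carry in) = 18 → 2(2), carry out 1
  col 1: A(10) + 1(1) + 1 (carry in) = 12 → C(12), carry out 0
  col 2: A(10) + C(12) + 0 (carry in) = 22 → 6(6), carry out 1
  col 3: 0(0) + 0(0) + 1 (carry in) = 1 → 1(1), carry out 0
Reading digits MSB→LSB: 16C2
Strip leading zeros: 16C2
= 0x16C2


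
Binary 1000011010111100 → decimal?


Positional values:
Bit 2: 1 × 2^2 = 4
Bit 3: 1 × 2^3 = 8
Bit 4: 1 × 2^4 = 16
Bit 5: 1 × 2^5 = 32
Bit 7: 1 × 2^7 = 128
Bit 9: 1 × 2^9 = 512
Bit 10: 1 × 2^10 = 1024
Bit 15: 1 × 2^15 = 32768
Sum = 4 + 8 + 16 + 32 + 128 + 512 + 1024 + 32768
= 34492


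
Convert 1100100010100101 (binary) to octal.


Group into 3-bit groups: 001100100010100101
  001 = 1
  100 = 4
  100 = 4
  010 = 2
  100 = 4
  101 = 5
= 0o144245


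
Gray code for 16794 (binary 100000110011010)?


Binary: 100000110011010
Gray code: G = B XOR (B >> 1)
B >> 1 = 010000011001101
100000110011010 XOR 010000011001101:
  1 XOR 0 = 1
  0 XOR 1 = 1
  0 XOR 0 = 0
  0 XOR 0 = 0
  0 XOR 0 = 0
  0 XOR 0 = 0
  1 XOR 0 = 1
  1 XOR 1 = 0
  0 XOR 1 = 1
  0 XOR 0 = 0
  1 XOR 0 = 1
  1 XOR 1 = 0
  0 XOR 1 = 1
  1 XOR 0 = 1
  0 XOR 1 = 1
= 110000101010111


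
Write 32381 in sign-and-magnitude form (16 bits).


Sign bit: 0 (positive)
Magnitude: 32381 = 111111001111101
= 0111111001111101


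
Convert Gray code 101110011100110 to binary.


Gray code: 101110011100110
MSB stays the same: 1
Each subsequent bit = prev_binary XOR current_gray:
  B[1] = 1 XOR 0 = 1
  B[2] = 1 XOR 1 = 0
  B[3] = 0 XOR 1 = 1
  B[4] = 1 XOR 1 = 0
  B[5] = 0 XOR 0 = 0
  B[6] = 0 XOR 0 = 0
  B[7] = 0 XOR 1 = 1
  B[8] = 1 XOR 1 = 0
  B[9] = 0 XOR 1 = 1
  B[10] = 1 XOR 0 = 1
  B[11] = 1 XOR 0 = 1
  B[12] = 1 XOR 1 = 0
  B[13] = 0 XOR 1 = 1
  B[14] = 1 XOR 0 = 1
= 110100010111011 (26811 decimal)


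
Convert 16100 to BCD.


Each digit → 4-bit binary:
  1 → 0001
  6 → 0110
  1 → 0001
  0 → 0000
  0 → 0000
= 0001 0110 0001 0000 0000


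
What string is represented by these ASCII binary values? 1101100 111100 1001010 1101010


Codes (binary): 1101100 111100 1001010 1101010
Per-code ASCII lookup:
  1101100 = 108  (range 97-122: lowercase, 108 - 97 = 11) → 'l'
  111100 = 60  (special character) → '<'
  1001010 = 74  (range 65-90: uppercase, 74 - 65 = 9) → 'J'
  1101010 = 106  (range 97-122: lowercase, 106 - 97 = 9) → 'j'
= 'l<Jj'


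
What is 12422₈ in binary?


Each octal digit → 3 binary bits:
  1 = 001
  2 = 010
  4 = 100
  2 = 010
  2 = 010
Concatenate: 001 010 100 010 010
= 001010100010010


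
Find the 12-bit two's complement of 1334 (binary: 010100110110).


Original: 010100110110
Step 1 - Invert all bits: 101011001001
Step 2 - Add 1: 101011001001 + 1
= 101011001010 (represents -1334)


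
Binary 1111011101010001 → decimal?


Positional values:
Bit 0: 1 × 2^0 = 1
Bit 4: 1 × 2^4 = 16
Bit 6: 1 × 2^6 = 64
Bit 8: 1 × 2^8 = 256
Bit 9: 1 × 2^9 = 512
Bit 10: 1 × 2^10 = 1024
Bit 12: 1 × 2^12 = 4096
Bit 13: 1 × 2^13 = 8192
Bit 14: 1 × 2^14 = 16384
Bit 15: 1 × 2^15 = 32768
Sum = 1 + 16 + 64 + 256 + 512 + 1024 + 4096 + 8192 + 16384 + 32768
= 63313


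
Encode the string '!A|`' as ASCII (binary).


String: '!A|`'  (4 characters)
Per-character ASCII lookup:
  '!': special character: '!' = 33 → 100001
  'A': uppercase starts at 65: 'A' = 65 + 0 = 65 → 1000001
  '|': special character: '|' = 124 → 1111100
  '`': special character: '`' = 96 → 1100000
= 100001 1000001 1111100 1100000


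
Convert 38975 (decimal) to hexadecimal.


Divide by 16 repeatedly:
38975 ÷ 16 = 2435 remainder 15 (F)
2435 ÷ 16 = 152 remainder 3 (3)
152 ÷ 16 = 9 remainder 8 (8)
9 ÷ 16 = 0 remainder 9 (9)
Reading remainders bottom-up:
= 0x983F


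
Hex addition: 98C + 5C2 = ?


Align and add column by column (LSB to MSB, each column mod 16 with carry):
  098C
+ 05C2
  ----
  col 0: C(12) + 2(2) + 0 (carry in) = 14 → E(14), carry out 0
  col 1: 8(8) + C(12) + 0 (carry in) = 20 → 4(4), carry out 1
  col 2: 9(9) + 5(5) + 1 (carry in) = 15 → F(15), carry out 0
  col 3: 0(0) + 0(0) + 0 (carry in) = 0 → 0(0), carry out 0
Reading digits MSB→LSB: 0F4E
Strip leading zeros: F4E
= 0xF4E


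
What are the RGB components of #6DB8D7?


Hex: #6DB8D7
R = 6D₁₆ = 109
G = B8₁₆ = 184
B = D7₁₆ = 215
= RGB(109, 184, 215)


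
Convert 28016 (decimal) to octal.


Divide by 8 repeatedly:
28016 ÷ 8 = 3502 remainder 0
3502 ÷ 8 = 437 remainder 6
437 ÷ 8 = 54 remainder 5
54 ÷ 8 = 6 remainder 6
6 ÷ 8 = 0 remainder 6
Reading remainders bottom-up:
= 0o66560


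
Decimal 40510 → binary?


Divide by 2 repeatedly:
40510 ÷ 2 = 20255 remainder 0
20255 ÷ 2 = 10127 remainder 1
10127 ÷ 2 = 5063 remainder 1
5063 ÷ 2 = 2531 remainder 1
2531 ÷ 2 = 1265 remainder 1
1265 ÷ 2 = 632 remainder 1
632 ÷ 2 = 316 remainder 0
316 ÷ 2 = 158 remainder 0
158 ÷ 2 = 79 remainder 0
79 ÷ 2 = 39 remainder 1
39 ÷ 2 = 19 remainder 1
19 ÷ 2 = 9 remainder 1
9 ÷ 2 = 4 remainder 1
4 ÷ 2 = 2 remainder 0
2 ÷ 2 = 1 remainder 0
1 ÷ 2 = 0 remainder 1
Reading remainders bottom-up:
= 1001111000111110


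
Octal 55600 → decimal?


Positional values:
Position 0: 0 × 8^0 = 0
Position 1: 0 × 8^1 = 0
Position 2: 6 × 8^2 = 384
Position 3: 5 × 8^3 = 2560
Position 4: 5 × 8^4 = 20480
Sum = 0 + 0 + 384 + 2560 + 20480
= 23424


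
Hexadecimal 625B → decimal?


Positional values:
Position 0: B × 16^0 = 11 × 1 = 11
Position 1: 5 × 16^1 = 5 × 16 = 80
Position 2: 2 × 16^2 = 2 × 256 = 512
Position 3: 6 × 16^3 = 6 × 4096 = 24576
Sum = 11 + 80 + 512 + 24576
= 25179


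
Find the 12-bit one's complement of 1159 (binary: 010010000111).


Original: 010010000111
Invert all bits:
  bit 0: 0 → 1
  bit 1: 1 → 0
  bit 2: 0 → 1
  bit 3: 0 → 1
  bit 4: 1 → 0
  bit 5: 0 → 1
  bit 6: 0 → 1
  bit 7: 0 → 1
  bit 8: 0 → 1
  bit 9: 1 → 0
  bit 10: 1 → 0
  bit 11: 1 → 0
= 101101111000


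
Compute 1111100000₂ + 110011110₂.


Align and add column by column (LSB to MSB, carry propagating):
  01111100000
+ 00110011110
  -----------
  col 0: 0 + 0 + 0 (carry in) = 0 → bit 0, carry out 0
  col 1: 0 + 1 + 0 (carry in) = 1 → bit 1, carry out 0
  col 2: 0 + 1 + 0 (carry in) = 1 → bit 1, carry out 0
  col 3: 0 + 1 + 0 (carry in) = 1 → bit 1, carry out 0
  col 4: 0 + 1 + 0 (carry in) = 1 → bit 1, carry out 0
  col 5: 1 + 0 + 0 (carry in) = 1 → bit 1, carry out 0
  col 6: 1 + 0 + 0 (carry in) = 1 → bit 1, carry out 0
  col 7: 1 + 1 + 0 (carry in) = 2 → bit 0, carry out 1
  col 8: 1 + 1 + 1 (carry in) = 3 → bit 1, carry out 1
  col 9: 1 + 0 + 1 (carry in) = 2 → bit 0, carry out 1
  col 10: 0 + 0 + 1 (carry in) = 1 → bit 1, carry out 0
Reading bits MSB→LSB: 10101111110
Strip leading zeros: 10101111110
= 10101111110


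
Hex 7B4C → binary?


Each hex digit → 4 binary bits:
  7 = 0111
  B = 1011
  4 = 0100
  C = 1100
Concatenate: 0111 1011 0100 1100
= 0111101101001100


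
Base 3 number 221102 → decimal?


Positional values (base 3):
  2 × 3^0 = 2 × 1 = 2
  0 × 3^1 = 0 × 3 = 0
  1 × 3^2 = 1 × 9 = 9
  1 × 3^3 = 1 × 27 = 27
  2 × 3^4 = 2 × 81 = 162
  2 × 3^5 = 2 × 243 = 486
Sum = 2 + 0 + 9 + 27 + 162 + 486
= 686


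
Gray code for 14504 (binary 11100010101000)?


Binary: 11100010101000
Gray code: G = B XOR (B >> 1)
B >> 1 = 01110001010100
11100010101000 XOR 01110001010100:
  1 XOR 0 = 1
  1 XOR 1 = 0
  1 XOR 1 = 0
  0 XOR 1 = 1
  0 XOR 0 = 0
  0 XOR 0 = 0
  1 XOR 0 = 1
  0 XOR 1 = 1
  1 XOR 0 = 1
  0 XOR 1 = 1
  1 XOR 0 = 1
  0 XOR 1 = 1
  0 XOR 0 = 0
  0 XOR 0 = 0
= 10010011111100


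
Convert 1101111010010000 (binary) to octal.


Group into 3-bit groups: 001101111010010000
  001 = 1
  101 = 5
  111 = 7
  010 = 2
  010 = 2
  000 = 0
= 0o157220


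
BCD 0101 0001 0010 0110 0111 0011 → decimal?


Each 4-bit group → digit:
  0101 → 5
  0001 → 1
  0010 → 2
  0110 → 6
  0111 → 7
  0011 → 3
= 512673


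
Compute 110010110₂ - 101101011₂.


Align and subtract column by column (LSB to MSB, borrowing when needed):
  110010110
- 101101011
  ---------
  col 0: (0 - 0 borrow-in) - 1 → borrow from next column: (0+2) - 1 = 1, borrow out 1
  col 1: (1 - 1 borrow-in) - 1 → borrow from next column: (0+2) - 1 = 1, borrow out 1
  col 2: (1 - 1 borrow-in) - 0 → 0 - 0 = 0, borrow out 0
  col 3: (0 - 0 borrow-in) - 1 → borrow from next column: (0+2) - 1 = 1, borrow out 1
  col 4: (1 - 1 borrow-in) - 0 → 0 - 0 = 0, borrow out 0
  col 5: (0 - 0 borrow-in) - 1 → borrow from next column: (0+2) - 1 = 1, borrow out 1
  col 6: (0 - 1 borrow-in) - 1 → borrow from next column: (-1+2) - 1 = 0, borrow out 1
  col 7: (1 - 1 borrow-in) - 0 → 0 - 0 = 0, borrow out 0
  col 8: (1 - 0 borrow-in) - 1 → 1 - 1 = 0, borrow out 0
Reading bits MSB→LSB: 000101011
Strip leading zeros: 101011
= 101011


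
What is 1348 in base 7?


Divide by 7 repeatedly:
1348 ÷ 7 = 192 remainder 4
192 ÷ 7 = 27 remainder 3
27 ÷ 7 = 3 remainder 6
3 ÷ 7 = 0 remainder 3
Reading remainders bottom-up:
= 3634


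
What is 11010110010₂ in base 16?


Group into 4-bit nibbles: 011010110010
  0110 = 6
  1011 = B
  0010 = 2
= 0x6B2


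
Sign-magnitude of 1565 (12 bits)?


Sign bit: 0 (positive)
Magnitude: 1565 = 11000011101
= 011000011101


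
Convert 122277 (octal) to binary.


Each octal digit → 3 binary bits:
  1 = 001
  2 = 010
  2 = 010
  2 = 010
  7 = 111
  7 = 111
Concatenate: 001 010 010 010 111 111
= 001010010010111111


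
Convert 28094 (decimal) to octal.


Divide by 8 repeatedly:
28094 ÷ 8 = 3511 remainder 6
3511 ÷ 8 = 438 remainder 7
438 ÷ 8 = 54 remainder 6
54 ÷ 8 = 6 remainder 6
6 ÷ 8 = 0 remainder 6
Reading remainders bottom-up:
= 0o66676


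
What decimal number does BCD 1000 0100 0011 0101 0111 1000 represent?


Each 4-bit group → digit:
  1000 → 8
  0100 → 4
  0011 → 3
  0101 → 5
  0111 → 7
  1000 → 8
= 843578


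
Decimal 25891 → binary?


Divide by 2 repeatedly:
25891 ÷ 2 = 12945 remainder 1
12945 ÷ 2 = 6472 remainder 1
6472 ÷ 2 = 3236 remainder 0
3236 ÷ 2 = 1618 remainder 0
1618 ÷ 2 = 809 remainder 0
809 ÷ 2 = 404 remainder 1
404 ÷ 2 = 202 remainder 0
202 ÷ 2 = 101 remainder 0
101 ÷ 2 = 50 remainder 1
50 ÷ 2 = 25 remainder 0
25 ÷ 2 = 12 remainder 1
12 ÷ 2 = 6 remainder 0
6 ÷ 2 = 3 remainder 0
3 ÷ 2 = 1 remainder 1
1 ÷ 2 = 0 remainder 1
Reading remainders bottom-up:
= 110010100100011


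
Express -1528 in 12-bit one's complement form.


Original: 010111111000
Invert all bits:
  bit 0: 0 → 1
  bit 1: 1 → 0
  bit 2: 0 → 1
  bit 3: 1 → 0
  bit 4: 1 → 0
  bit 5: 1 → 0
  bit 6: 1 → 0
  bit 7: 1 → 0
  bit 8: 1 → 0
  bit 9: 0 → 1
  bit 10: 0 → 1
  bit 11: 0 → 1
= 101000000111


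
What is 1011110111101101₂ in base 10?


Positional values:
Bit 0: 1 × 2^0 = 1
Bit 2: 1 × 2^2 = 4
Bit 3: 1 × 2^3 = 8
Bit 5: 1 × 2^5 = 32
Bit 6: 1 × 2^6 = 64
Bit 7: 1 × 2^7 = 128
Bit 8: 1 × 2^8 = 256
Bit 10: 1 × 2^10 = 1024
Bit 11: 1 × 2^11 = 2048
Bit 12: 1 × 2^12 = 4096
Bit 13: 1 × 2^13 = 8192
Bit 15: 1 × 2^15 = 32768
Sum = 1 + 4 + 8 + 32 + 64 + 128 + 256 + 1024 + 2048 + 4096 + 8192 + 32768
= 48621


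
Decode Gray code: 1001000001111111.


Gray code: 1001000001111111
MSB stays the same: 1
Each subsequent bit = prev_binary XOR current_gray:
  B[1] = 1 XOR 0 = 1
  B[2] = 1 XOR 0 = 1
  B[3] = 1 XOR 1 = 0
  B[4] = 0 XOR 0 = 0
  B[5] = 0 XOR 0 = 0
  B[6] = 0 XOR 0 = 0
  B[7] = 0 XOR 0 = 0
  B[8] = 0 XOR 0 = 0
  B[9] = 0 XOR 1 = 1
  B[10] = 1 XOR 1 = 0
  B[11] = 0 XOR 1 = 1
  B[12] = 1 XOR 1 = 0
  B[13] = 0 XOR 1 = 1
  B[14] = 1 XOR 1 = 0
  B[15] = 0 XOR 1 = 1
= 1110000001010101 (57429 decimal)


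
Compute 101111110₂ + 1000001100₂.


Align and add column by column (LSB to MSB, carry propagating):
  00101111110
+ 01000001100
  -----------
  col 0: 0 + 0 + 0 (carry in) = 0 → bit 0, carry out 0
  col 1: 1 + 0 + 0 (carry in) = 1 → bit 1, carry out 0
  col 2: 1 + 1 + 0 (carry in) = 2 → bit 0, carry out 1
  col 3: 1 + 1 + 1 (carry in) = 3 → bit 1, carry out 1
  col 4: 1 + 0 + 1 (carry in) = 2 → bit 0, carry out 1
  col 5: 1 + 0 + 1 (carry in) = 2 → bit 0, carry out 1
  col 6: 1 + 0 + 1 (carry in) = 2 → bit 0, carry out 1
  col 7: 0 + 0 + 1 (carry in) = 1 → bit 1, carry out 0
  col 8: 1 + 0 + 0 (carry in) = 1 → bit 1, carry out 0
  col 9: 0 + 1 + 0 (carry in) = 1 → bit 1, carry out 0
  col 10: 0 + 0 + 0 (carry in) = 0 → bit 0, carry out 0
Reading bits MSB→LSB: 01110001010
Strip leading zeros: 1110001010
= 1110001010


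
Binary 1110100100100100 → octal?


Group into 3-bit groups: 001110100100100100
  001 = 1
  110 = 6
  100 = 4
  100 = 4
  100 = 4
  100 = 4
= 0o164444


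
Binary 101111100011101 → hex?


Group into 4-bit nibbles: 0101111100011101
  0101 = 5
  1111 = F
  0001 = 1
  1101 = D
= 0x5F1D


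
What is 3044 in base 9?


Divide by 9 repeatedly:
3044 ÷ 9 = 338 remainder 2
338 ÷ 9 = 37 remainder 5
37 ÷ 9 = 4 remainder 1
4 ÷ 9 = 0 remainder 4
Reading remainders bottom-up:
= 4152


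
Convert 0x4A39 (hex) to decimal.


Positional values:
Position 0: 9 × 16^0 = 9 × 1 = 9
Position 1: 3 × 16^1 = 3 × 16 = 48
Position 2: A × 16^2 = 10 × 256 = 2560
Position 3: 4 × 16^3 = 4 × 4096 = 16384
Sum = 9 + 48 + 2560 + 16384
= 19001


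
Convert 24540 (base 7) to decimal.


Positional values (base 7):
  0 × 7^0 = 0 × 1 = 0
  4 × 7^1 = 4 × 7 = 28
  5 × 7^2 = 5 × 49 = 245
  4 × 7^3 = 4 × 343 = 1372
  2 × 7^4 = 2 × 2401 = 4802
Sum = 0 + 28 + 245 + 1372 + 4802
= 6447


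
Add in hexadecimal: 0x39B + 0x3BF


Align and add column by column (LSB to MSB, each column mod 16 with carry):
  039B
+ 03BF
  ----
  col 0: B(11) + F(15) + 0 (carry in) = 26 → A(10), carry out 1
  col 1: 9(9) + B(11) + 1 (carry in) = 21 → 5(5), carry out 1
  col 2: 3(3) + 3(3) + 1 (carry in) = 7 → 7(7), carry out 0
  col 3: 0(0) + 0(0) + 0 (carry in) = 0 → 0(0), carry out 0
Reading digits MSB→LSB: 075A
Strip leading zeros: 75A
= 0x75A


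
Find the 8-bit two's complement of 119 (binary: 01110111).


Original: 01110111
Step 1 - Invert all bits: 10001000
Step 2 - Add 1: 10001000 + 1
= 10001001 (represents -119)


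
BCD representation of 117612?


Each digit → 4-bit binary:
  1 → 0001
  1 → 0001
  7 → 0111
  6 → 0110
  1 → 0001
  2 → 0010
= 0001 0001 0111 0110 0001 0010


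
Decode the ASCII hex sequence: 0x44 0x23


Codes (hex): 0x44 0x23
Per-code ASCII lookup:
  0x44 = 68  (range 65-90: uppercase, 68 - 65 = 3) → 'D'
  0x23 = 35  (special character) → '#'
= 'D#'


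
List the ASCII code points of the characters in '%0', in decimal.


String: '%0'  (2 characters)
Per-character ASCII lookup:
  '%': special character: '%' = 37
  '0': digits start at 48: '0' = 48 + 0 = 48
= 37 48


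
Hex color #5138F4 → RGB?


Hex: #5138F4
R = 51₁₆ = 81
G = 38₁₆ = 56
B = F4₁₆ = 244
= RGB(81, 56, 244)


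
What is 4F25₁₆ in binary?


Each hex digit → 4 binary bits:
  4 = 0100
  F = 1111
  2 = 0010
  5 = 0101
Concatenate: 0100 1111 0010 0101
= 0100111100100101


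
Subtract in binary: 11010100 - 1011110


Align and subtract column by column (LSB to MSB, borrowing when needed):
  11010100
- 01011110
  --------
  col 0: (0 - 0 borrow-in) - 0 → 0 - 0 = 0, borrow out 0
  col 1: (0 - 0 borrow-in) - 1 → borrow from next column: (0+2) - 1 = 1, borrow out 1
  col 2: (1 - 1 borrow-in) - 1 → borrow from next column: (0+2) - 1 = 1, borrow out 1
  col 3: (0 - 1 borrow-in) - 1 → borrow from next column: (-1+2) - 1 = 0, borrow out 1
  col 4: (1 - 1 borrow-in) - 1 → borrow from next column: (0+2) - 1 = 1, borrow out 1
  col 5: (0 - 1 borrow-in) - 0 → borrow from next column: (-1+2) - 0 = 1, borrow out 1
  col 6: (1 - 1 borrow-in) - 1 → borrow from next column: (0+2) - 1 = 1, borrow out 1
  col 7: (1 - 1 borrow-in) - 0 → 0 - 0 = 0, borrow out 0
Reading bits MSB→LSB: 01110110
Strip leading zeros: 1110110
= 1110110


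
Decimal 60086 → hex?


Divide by 16 repeatedly:
60086 ÷ 16 = 3755 remainder 6 (6)
3755 ÷ 16 = 234 remainder 11 (B)
234 ÷ 16 = 14 remainder 10 (A)
14 ÷ 16 = 0 remainder 14 (E)
Reading remainders bottom-up:
= 0xEAB6


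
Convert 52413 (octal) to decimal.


Positional values:
Position 0: 3 × 8^0 = 3
Position 1: 1 × 8^1 = 8
Position 2: 4 × 8^2 = 256
Position 3: 2 × 8^3 = 1024
Position 4: 5 × 8^4 = 20480
Sum = 3 + 8 + 256 + 1024 + 20480
= 21771


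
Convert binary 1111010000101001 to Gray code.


Binary: 1111010000101001
Gray code: G = B XOR (B >> 1)
B >> 1 = 0111101000010100
1111010000101001 XOR 0111101000010100:
  1 XOR 0 = 1
  1 XOR 1 = 0
  1 XOR 1 = 0
  1 XOR 1 = 0
  0 XOR 1 = 1
  1 XOR 0 = 1
  0 XOR 1 = 1
  0 XOR 0 = 0
  0 XOR 0 = 0
  0 XOR 0 = 0
  1 XOR 0 = 1
  0 XOR 1 = 1
  1 XOR 0 = 1
  0 XOR 1 = 1
  0 XOR 0 = 0
  1 XOR 0 = 1
= 1000111000111101


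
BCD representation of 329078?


Each digit → 4-bit binary:
  3 → 0011
  2 → 0010
  9 → 1001
  0 → 0000
  7 → 0111
  8 → 1000
= 0011 0010 1001 0000 0111 1000


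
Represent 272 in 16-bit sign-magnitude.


Sign bit: 0 (positive)
Magnitude: 272 = 000000100010000
= 0000000100010000


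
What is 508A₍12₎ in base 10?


Positional values (base 12):
  A × 12^0 = 10 × 1 = 10
  8 × 12^1 = 8 × 12 = 96
  0 × 12^2 = 0 × 144 = 0
  5 × 12^3 = 5 × 1728 = 8640
Sum = 10 + 96 + 0 + 8640
= 8746


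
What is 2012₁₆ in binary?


Each hex digit → 4 binary bits:
  2 = 0010
  0 = 0000
  1 = 0001
  2 = 0010
Concatenate: 0010 0000 0001 0010
= 0010000000010010


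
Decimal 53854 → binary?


Divide by 2 repeatedly:
53854 ÷ 2 = 26927 remainder 0
26927 ÷ 2 = 13463 remainder 1
13463 ÷ 2 = 6731 remainder 1
6731 ÷ 2 = 3365 remainder 1
3365 ÷ 2 = 1682 remainder 1
1682 ÷ 2 = 841 remainder 0
841 ÷ 2 = 420 remainder 1
420 ÷ 2 = 210 remainder 0
210 ÷ 2 = 105 remainder 0
105 ÷ 2 = 52 remainder 1
52 ÷ 2 = 26 remainder 0
26 ÷ 2 = 13 remainder 0
13 ÷ 2 = 6 remainder 1
6 ÷ 2 = 3 remainder 0
3 ÷ 2 = 1 remainder 1
1 ÷ 2 = 0 remainder 1
Reading remainders bottom-up:
= 1101001001011110


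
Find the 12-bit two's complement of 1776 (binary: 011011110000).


Original: 011011110000
Step 1 - Invert all bits: 100100001111
Step 2 - Add 1: 100100001111 + 1
= 100100010000 (represents -1776)


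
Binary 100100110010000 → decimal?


Positional values:
Bit 4: 1 × 2^4 = 16
Bit 7: 1 × 2^7 = 128
Bit 8: 1 × 2^8 = 256
Bit 11: 1 × 2^11 = 2048
Bit 14: 1 × 2^14 = 16384
Sum = 16 + 128 + 256 + 2048 + 16384
= 18832


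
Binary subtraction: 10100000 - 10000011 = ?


Align and subtract column by column (LSB to MSB, borrowing when needed):
  10100000
- 10000011
  --------
  col 0: (0 - 0 borrow-in) - 1 → borrow from next column: (0+2) - 1 = 1, borrow out 1
  col 1: (0 - 1 borrow-in) - 1 → borrow from next column: (-1+2) - 1 = 0, borrow out 1
  col 2: (0 - 1 borrow-in) - 0 → borrow from next column: (-1+2) - 0 = 1, borrow out 1
  col 3: (0 - 1 borrow-in) - 0 → borrow from next column: (-1+2) - 0 = 1, borrow out 1
  col 4: (0 - 1 borrow-in) - 0 → borrow from next column: (-1+2) - 0 = 1, borrow out 1
  col 5: (1 - 1 borrow-in) - 0 → 0 - 0 = 0, borrow out 0
  col 6: (0 - 0 borrow-in) - 0 → 0 - 0 = 0, borrow out 0
  col 7: (1 - 0 borrow-in) - 1 → 1 - 1 = 0, borrow out 0
Reading bits MSB→LSB: 00011101
Strip leading zeros: 11101
= 11101


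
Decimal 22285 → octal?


Divide by 8 repeatedly:
22285 ÷ 8 = 2785 remainder 5
2785 ÷ 8 = 348 remainder 1
348 ÷ 8 = 43 remainder 4
43 ÷ 8 = 5 remainder 3
5 ÷ 8 = 0 remainder 5
Reading remainders bottom-up:
= 0o53415


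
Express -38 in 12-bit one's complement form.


Original: 000000100110
Invert all bits:
  bit 0: 0 → 1
  bit 1: 0 → 1
  bit 2: 0 → 1
  bit 3: 0 → 1
  bit 4: 0 → 1
  bit 5: 0 → 1
  bit 6: 1 → 0
  bit 7: 0 → 1
  bit 8: 0 → 1
  bit 9: 1 → 0
  bit 10: 1 → 0
  bit 11: 0 → 1
= 111111011001


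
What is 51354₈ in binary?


Each octal digit → 3 binary bits:
  5 = 101
  1 = 001
  3 = 011
  5 = 101
  4 = 100
Concatenate: 101 001 011 101 100
= 101001011101100


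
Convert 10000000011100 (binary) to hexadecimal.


Group into 4-bit nibbles: 0010000000011100
  0010 = 2
  0000 = 0
  0001 = 1
  1100 = C
= 0x201C


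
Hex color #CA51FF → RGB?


Hex: #CA51FF
R = CA₁₆ = 202
G = 51₁₆ = 81
B = FF₁₆ = 255
= RGB(202, 81, 255)


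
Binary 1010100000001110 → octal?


Group into 3-bit groups: 001010100000001110
  001 = 1
  010 = 2
  100 = 4
  000 = 0
  001 = 1
  110 = 6
= 0o124016


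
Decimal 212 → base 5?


Divide by 5 repeatedly:
212 ÷ 5 = 42 remainder 2
42 ÷ 5 = 8 remainder 2
8 ÷ 5 = 1 remainder 3
1 ÷ 5 = 0 remainder 1
Reading remainders bottom-up:
= 1322


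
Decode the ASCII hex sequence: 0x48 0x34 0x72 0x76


Codes (hex): 0x48 0x34 0x72 0x76
Per-code ASCII lookup:
  0x48 = 72  (range 65-90: uppercase, 72 - 65 = 7) → 'H'
  0x34 = 52  (range 48-57: digits, 52 - 48 = 4) → '4'
  0x72 = 114  (range 97-122: lowercase, 114 - 97 = 17) → 'r'
  0x76 = 118  (range 97-122: lowercase, 118 - 97 = 21) → 'v'
= 'H4rv'


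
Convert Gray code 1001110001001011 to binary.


Gray code: 1001110001001011
MSB stays the same: 1
Each subsequent bit = prev_binary XOR current_gray:
  B[1] = 1 XOR 0 = 1
  B[2] = 1 XOR 0 = 1
  B[3] = 1 XOR 1 = 0
  B[4] = 0 XOR 1 = 1
  B[5] = 1 XOR 1 = 0
  B[6] = 0 XOR 0 = 0
  B[7] = 0 XOR 0 = 0
  B[8] = 0 XOR 0 = 0
  B[9] = 0 XOR 1 = 1
  B[10] = 1 XOR 0 = 1
  B[11] = 1 XOR 0 = 1
  B[12] = 1 XOR 1 = 0
  B[13] = 0 XOR 0 = 0
  B[14] = 0 XOR 1 = 1
  B[15] = 1 XOR 1 = 0
= 1110100001110010 (59506 decimal)


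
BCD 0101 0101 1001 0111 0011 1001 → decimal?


Each 4-bit group → digit:
  0101 → 5
  0101 → 5
  1001 → 9
  0111 → 7
  0011 → 3
  1001 → 9
= 559739


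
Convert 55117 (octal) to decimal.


Positional values:
Position 0: 7 × 8^0 = 7
Position 1: 1 × 8^1 = 8
Position 2: 1 × 8^2 = 64
Position 3: 5 × 8^3 = 2560
Position 4: 5 × 8^4 = 20480
Sum = 7 + 8 + 64 + 2560 + 20480
= 23119


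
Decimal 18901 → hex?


Divide by 16 repeatedly:
18901 ÷ 16 = 1181 remainder 5 (5)
1181 ÷ 16 = 73 remainder 13 (D)
73 ÷ 16 = 4 remainder 9 (9)
4 ÷ 16 = 0 remainder 4 (4)
Reading remainders bottom-up:
= 0x49D5


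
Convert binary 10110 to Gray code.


Binary: 10110
Gray code: G = B XOR (B >> 1)
B >> 1 = 01011
10110 XOR 01011:
  1 XOR 0 = 1
  0 XOR 1 = 1
  1 XOR 0 = 1
  1 XOR 1 = 0
  0 XOR 1 = 1
= 11101


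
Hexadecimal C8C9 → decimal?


Positional values:
Position 0: 9 × 16^0 = 9 × 1 = 9
Position 1: C × 16^1 = 12 × 16 = 192
Position 2: 8 × 16^2 = 8 × 256 = 2048
Position 3: C × 16^3 = 12 × 4096 = 49152
Sum = 9 + 192 + 2048 + 49152
= 51401


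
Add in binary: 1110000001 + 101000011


Align and add column by column (LSB to MSB, carry propagating):
  01110000001
+ 00101000011
  -----------
  col 0: 1 + 1 + 0 (carry in) = 2 → bit 0, carry out 1
  col 1: 0 + 1 + 1 (carry in) = 2 → bit 0, carry out 1
  col 2: 0 + 0 + 1 (carry in) = 1 → bit 1, carry out 0
  col 3: 0 + 0 + 0 (carry in) = 0 → bit 0, carry out 0
  col 4: 0 + 0 + 0 (carry in) = 0 → bit 0, carry out 0
  col 5: 0 + 0 + 0 (carry in) = 0 → bit 0, carry out 0
  col 6: 0 + 1 + 0 (carry in) = 1 → bit 1, carry out 0
  col 7: 1 + 0 + 0 (carry in) = 1 → bit 1, carry out 0
  col 8: 1 + 1 + 0 (carry in) = 2 → bit 0, carry out 1
  col 9: 1 + 0 + 1 (carry in) = 2 → bit 0, carry out 1
  col 10: 0 + 0 + 1 (carry in) = 1 → bit 1, carry out 0
Reading bits MSB→LSB: 10011000100
Strip leading zeros: 10011000100
= 10011000100


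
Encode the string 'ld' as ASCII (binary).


String: 'ld'  (2 characters)
Per-character ASCII lookup:
  'l': lowercase starts at 97: 'l' = 97 + 11 = 108 → 1101100
  'd': lowercase starts at 97: 'd' = 97 + 3 = 100 → 1100100
= 1101100 1100100


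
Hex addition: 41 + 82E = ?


Align and add column by column (LSB to MSB, each column mod 16 with carry):
  0041
+ 082E
  ----
  col 0: 1(1) + E(14) + 0 (carry in) = 15 → F(15), carry out 0
  col 1: 4(4) + 2(2) + 0 (carry in) = 6 → 6(6), carry out 0
  col 2: 0(0) + 8(8) + 0 (carry in) = 8 → 8(8), carry out 0
  col 3: 0(0) + 0(0) + 0 (carry in) = 0 → 0(0), carry out 0
Reading digits MSB→LSB: 086F
Strip leading zeros: 86F
= 0x86F


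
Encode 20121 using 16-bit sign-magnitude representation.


Sign bit: 0 (positive)
Magnitude: 20121 = 100111010011001
= 0100111010011001


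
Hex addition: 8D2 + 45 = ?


Align and add column by column (LSB to MSB, each column mod 16 with carry):
  08D2
+ 0045
  ----
  col 0: 2(2) + 5(5) + 0 (carry in) = 7 → 7(7), carry out 0
  col 1: D(13) + 4(4) + 0 (carry in) = 17 → 1(1), carry out 1
  col 2: 8(8) + 0(0) + 1 (carry in) = 9 → 9(9), carry out 0
  col 3: 0(0) + 0(0) + 0 (carry in) = 0 → 0(0), carry out 0
Reading digits MSB→LSB: 0917
Strip leading zeros: 917
= 0x917


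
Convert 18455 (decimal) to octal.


Divide by 8 repeatedly:
18455 ÷ 8 = 2306 remainder 7
2306 ÷ 8 = 288 remainder 2
288 ÷ 8 = 36 remainder 0
36 ÷ 8 = 4 remainder 4
4 ÷ 8 = 0 remainder 4
Reading remainders bottom-up:
= 0o44027


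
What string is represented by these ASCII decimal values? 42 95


Codes (decimal): 42 95
Per-code ASCII lookup:
  42  (special character) → '*'
  95  (special character) → '_'
= '*_'


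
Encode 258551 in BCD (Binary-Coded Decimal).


Each digit → 4-bit binary:
  2 → 0010
  5 → 0101
  8 → 1000
  5 → 0101
  5 → 0101
  1 → 0001
= 0010 0101 1000 0101 0101 0001


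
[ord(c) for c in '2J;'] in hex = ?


String: '2J;'  (3 characters)
Per-character ASCII lookup:
  '2': digits start at 48: '2' = 48 + 2 = 50 → 0x32
  'J': uppercase starts at 65: 'J' = 65 + 9 = 74 → 0x4A
  ';': special character: ';' = 59 → 0x3B
= 0x32 0x4A 0x3B


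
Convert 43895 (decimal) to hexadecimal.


Divide by 16 repeatedly:
43895 ÷ 16 = 2743 remainder 7 (7)
2743 ÷ 16 = 171 remainder 7 (7)
171 ÷ 16 = 10 remainder 11 (B)
10 ÷ 16 = 0 remainder 10 (A)
Reading remainders bottom-up:
= 0xAB77


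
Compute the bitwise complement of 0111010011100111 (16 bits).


Original: 0111010011100111
Invert all bits:
  bit 0: 0 → 1
  bit 1: 1 → 0
  bit 2: 1 → 0
  bit 3: 1 → 0
  bit 4: 0 → 1
  bit 5: 1 → 0
  bit 6: 0 → 1
  bit 7: 0 → 1
  bit 8: 1 → 0
  bit 9: 1 → 0
  bit 10: 1 → 0
  bit 11: 0 → 1
  bit 12: 0 → 1
  bit 13: 1 → 0
  bit 14: 1 → 0
  bit 15: 1 → 0
= 1000101100011000


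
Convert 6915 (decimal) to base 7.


Divide by 7 repeatedly:
6915 ÷ 7 = 987 remainder 6
987 ÷ 7 = 141 remainder 0
141 ÷ 7 = 20 remainder 1
20 ÷ 7 = 2 remainder 6
2 ÷ 7 = 0 remainder 2
Reading remainders bottom-up:
= 26106


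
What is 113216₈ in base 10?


Positional values:
Position 0: 6 × 8^0 = 6
Position 1: 1 × 8^1 = 8
Position 2: 2 × 8^2 = 128
Position 3: 3 × 8^3 = 1536
Position 4: 1 × 8^4 = 4096
Position 5: 1 × 8^5 = 32768
Sum = 6 + 8 + 128 + 1536 + 4096 + 32768
= 38542


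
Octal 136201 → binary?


Each octal digit → 3 binary bits:
  1 = 001
  3 = 011
  6 = 110
  2 = 010
  0 = 000
  1 = 001
Concatenate: 001 011 110 010 000 001
= 001011110010000001


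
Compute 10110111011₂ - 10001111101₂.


Align and subtract column by column (LSB to MSB, borrowing when needed):
  10110111011
- 10001111101
  -----------
  col 0: (1 - 0 borrow-in) - 1 → 1 - 1 = 0, borrow out 0
  col 1: (1 - 0 borrow-in) - 0 → 1 - 0 = 1, borrow out 0
  col 2: (0 - 0 borrow-in) - 1 → borrow from next column: (0+2) - 1 = 1, borrow out 1
  col 3: (1 - 1 borrow-in) - 1 → borrow from next column: (0+2) - 1 = 1, borrow out 1
  col 4: (1 - 1 borrow-in) - 1 → borrow from next column: (0+2) - 1 = 1, borrow out 1
  col 5: (1 - 1 borrow-in) - 1 → borrow from next column: (0+2) - 1 = 1, borrow out 1
  col 6: (0 - 1 borrow-in) - 1 → borrow from next column: (-1+2) - 1 = 0, borrow out 1
  col 7: (1 - 1 borrow-in) - 0 → 0 - 0 = 0, borrow out 0
  col 8: (1 - 0 borrow-in) - 0 → 1 - 0 = 1, borrow out 0
  col 9: (0 - 0 borrow-in) - 0 → 0 - 0 = 0, borrow out 0
  col 10: (1 - 0 borrow-in) - 1 → 1 - 1 = 0, borrow out 0
Reading bits MSB→LSB: 00100111110
Strip leading zeros: 100111110
= 100111110


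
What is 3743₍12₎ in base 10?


Positional values (base 12):
  3 × 12^0 = 3 × 1 = 3
  4 × 12^1 = 4 × 12 = 48
  7 × 12^2 = 7 × 144 = 1008
  3 × 12^3 = 3 × 1728 = 5184
Sum = 3 + 48 + 1008 + 5184
= 6243


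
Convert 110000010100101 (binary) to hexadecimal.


Group into 4-bit nibbles: 0110000010100101
  0110 = 6
  0000 = 0
  1010 = A
  0101 = 5
= 0x60A5


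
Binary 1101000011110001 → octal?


Group into 3-bit groups: 001101000011110001
  001 = 1
  101 = 5
  000 = 0
  011 = 3
  110 = 6
  001 = 1
= 0o150361


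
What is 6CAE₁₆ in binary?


Each hex digit → 4 binary bits:
  6 = 0110
  C = 1100
  A = 1010
  E = 1110
Concatenate: 0110 1100 1010 1110
= 0110110010101110


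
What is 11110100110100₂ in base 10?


Positional values:
Bit 2: 1 × 2^2 = 4
Bit 4: 1 × 2^4 = 16
Bit 5: 1 × 2^5 = 32
Bit 8: 1 × 2^8 = 256
Bit 10: 1 × 2^10 = 1024
Bit 11: 1 × 2^11 = 2048
Bit 12: 1 × 2^12 = 4096
Bit 13: 1 × 2^13 = 8192
Sum = 4 + 16 + 32 + 256 + 1024 + 2048 + 4096 + 8192
= 15668


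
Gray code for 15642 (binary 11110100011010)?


Binary: 11110100011010
Gray code: G = B XOR (B >> 1)
B >> 1 = 01111010001101
11110100011010 XOR 01111010001101:
  1 XOR 0 = 1
  1 XOR 1 = 0
  1 XOR 1 = 0
  1 XOR 1 = 0
  0 XOR 1 = 1
  1 XOR 0 = 1
  0 XOR 1 = 1
  0 XOR 0 = 0
  0 XOR 0 = 0
  1 XOR 0 = 1
  1 XOR 1 = 0
  0 XOR 1 = 1
  1 XOR 0 = 1
  0 XOR 1 = 1
= 10001110010111


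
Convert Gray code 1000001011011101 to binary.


Gray code: 1000001011011101
MSB stays the same: 1
Each subsequent bit = prev_binary XOR current_gray:
  B[1] = 1 XOR 0 = 1
  B[2] = 1 XOR 0 = 1
  B[3] = 1 XOR 0 = 1
  B[4] = 1 XOR 0 = 1
  B[5] = 1 XOR 0 = 1
  B[6] = 1 XOR 1 = 0
  B[7] = 0 XOR 0 = 0
  B[8] = 0 XOR 1 = 1
  B[9] = 1 XOR 1 = 0
  B[10] = 0 XOR 0 = 0
  B[11] = 0 XOR 1 = 1
  B[12] = 1 XOR 1 = 0
  B[13] = 0 XOR 1 = 1
  B[14] = 1 XOR 0 = 1
  B[15] = 1 XOR 1 = 0
= 1111110010010110 (64662 decimal)


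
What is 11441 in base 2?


Divide by 2 repeatedly:
11441 ÷ 2 = 5720 remainder 1
5720 ÷ 2 = 2860 remainder 0
2860 ÷ 2 = 1430 remainder 0
1430 ÷ 2 = 715 remainder 0
715 ÷ 2 = 357 remainder 1
357 ÷ 2 = 178 remainder 1
178 ÷ 2 = 89 remainder 0
89 ÷ 2 = 44 remainder 1
44 ÷ 2 = 22 remainder 0
22 ÷ 2 = 11 remainder 0
11 ÷ 2 = 5 remainder 1
5 ÷ 2 = 2 remainder 1
2 ÷ 2 = 1 remainder 0
1 ÷ 2 = 0 remainder 1
Reading remainders bottom-up:
= 10110010110001


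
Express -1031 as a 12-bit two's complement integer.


Original: 010000000111
Step 1 - Invert all bits: 101111111000
Step 2 - Add 1: 101111111000 + 1
= 101111111001 (represents -1031)


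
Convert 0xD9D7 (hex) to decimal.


Positional values:
Position 0: 7 × 16^0 = 7 × 1 = 7
Position 1: D × 16^1 = 13 × 16 = 208
Position 2: 9 × 16^2 = 9 × 256 = 2304
Position 3: D × 16^3 = 13 × 4096 = 53248
Sum = 7 + 208 + 2304 + 53248
= 55767
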